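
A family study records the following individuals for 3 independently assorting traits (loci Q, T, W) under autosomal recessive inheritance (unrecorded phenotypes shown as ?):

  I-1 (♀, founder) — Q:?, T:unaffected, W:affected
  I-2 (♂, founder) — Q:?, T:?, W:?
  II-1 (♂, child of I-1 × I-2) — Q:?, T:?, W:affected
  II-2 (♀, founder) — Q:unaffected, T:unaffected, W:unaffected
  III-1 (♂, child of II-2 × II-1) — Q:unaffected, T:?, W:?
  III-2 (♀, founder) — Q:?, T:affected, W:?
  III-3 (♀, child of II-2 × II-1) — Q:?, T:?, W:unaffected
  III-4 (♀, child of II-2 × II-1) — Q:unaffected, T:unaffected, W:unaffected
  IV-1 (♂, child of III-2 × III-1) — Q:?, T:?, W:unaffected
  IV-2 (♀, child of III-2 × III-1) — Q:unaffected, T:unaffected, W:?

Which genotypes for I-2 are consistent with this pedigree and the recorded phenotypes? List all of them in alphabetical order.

Q/I-1 ? ·: QQ|Qq|qq
Q/I-2 ? ·: QQ|Qq|qq
Q/II-1 ? I-1×I-2: QQ|Qq|qq
Q/II-2 un ·: QQ|Qq
Q/III-1 un II-2×II-1: QQ|Qq
Q/III-2 ? ·: QQ|Qq|qq
Q/III-3 ? II-2×II-1: QQ|Qq|qq
Q/III-4 un II-2×II-1: QQ|Qq
Q/IV-1 ? III-2×III-1: QQ|Qq|qq
Q/IV-2 un III-2×III-1: QQ|Qq
⇒ Q over [I-1,I-2,II-1,II-2,III-1,III-2,III-3,III-4,IV-1,IV-2]: 1716 consistent
T/I-1 un ·: TT|Tt
T/I-2 ? ·: TT|Tt|tt
T/II-1 ? I-1×I-2: TT|Tt|tt
T/II-2 un ·: TT|Tt
T/III-1 ? II-2×II-1: TT|Tt
T/III-2 aff ·: tt
T/III-3 ? II-2×II-1: TT|Tt|tt
T/III-4 un II-2×II-1: TT|Tt
T/IV-1 ? III-2×III-1: Tt|tt
T/IV-2 un III-2×III-1: Tt
⇒ T over [I-1,I-2,II-1,II-2,III-1,III-2,III-3,III-4,IV-1,IV-2]: 214 consistent
W/I-1 aff ·: ww
W/I-2 ? ·: Ww|ww
W/II-1 aff I-1×I-2: ww
W/II-2 un ·: WW|Ww
W/III-1 ? II-2×II-1: Ww|ww
W/III-2 ? ·: WW|Ww|ww
W/III-3 un II-2×II-1: Ww
W/III-4 un II-2×II-1: Ww
W/IV-1 un III-2×III-1: WW|Ww
W/IV-2 ? III-2×III-1: WW|Ww|ww
⇒ W over [I-1,I-2,II-1,II-2,III-1,III-2,III-3,III-4,IV-1,IV-2]: 54 consistent

I-2 ∈ {QQ TT Ww, QQ TT ww, QQ Tt Ww, QQ Tt ww, QQ tt Ww, QQ tt ww, Qq TT Ww, Qq TT ww, Qq Tt Ww, Qq Tt ww, Qq tt Ww, Qq tt ww, qq TT Ww, qq TT ww, qq Tt Ww, qq Tt ww, qq tt Ww, qq tt ww}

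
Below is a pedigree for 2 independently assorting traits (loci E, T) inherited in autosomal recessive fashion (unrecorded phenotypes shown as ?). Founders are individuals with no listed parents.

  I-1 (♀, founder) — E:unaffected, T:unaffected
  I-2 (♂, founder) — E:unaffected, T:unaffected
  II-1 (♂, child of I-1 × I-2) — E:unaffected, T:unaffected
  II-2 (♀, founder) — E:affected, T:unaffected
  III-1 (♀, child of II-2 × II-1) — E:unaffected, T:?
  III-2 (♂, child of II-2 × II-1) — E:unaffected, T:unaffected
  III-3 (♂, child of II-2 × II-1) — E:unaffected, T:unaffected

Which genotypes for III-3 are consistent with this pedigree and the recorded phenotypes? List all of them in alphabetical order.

III-3 ∈ {Ee TT, Ee Tt}

E/I-1 un ·: EE|Ee
E/I-2 un ·: EE|Ee
E/II-1 un I-1×I-2: EE|Ee
E/II-2 aff ·: ee
E/III-1 un II-2×II-1: Ee
E/III-2 un II-2×II-1: Ee
E/III-3 un II-2×II-1: Ee
⇒ E over [I-1,I-2,II-1,II-2,III-1,III-2,III-3]: 7 consistent
T/I-1 un ·: TT|Tt
T/I-2 un ·: TT|Tt
T/II-1 un I-1×I-2: TT|Tt
T/II-2 un ·: TT|Tt
T/III-1 ? II-2×II-1: TT|Tt|tt
T/III-2 un II-2×II-1: TT|Tt
T/III-3 un II-2×II-1: TT|Tt
⇒ T over [I-1,I-2,II-1,II-2,III-1,III-2,III-3]: 96 consistent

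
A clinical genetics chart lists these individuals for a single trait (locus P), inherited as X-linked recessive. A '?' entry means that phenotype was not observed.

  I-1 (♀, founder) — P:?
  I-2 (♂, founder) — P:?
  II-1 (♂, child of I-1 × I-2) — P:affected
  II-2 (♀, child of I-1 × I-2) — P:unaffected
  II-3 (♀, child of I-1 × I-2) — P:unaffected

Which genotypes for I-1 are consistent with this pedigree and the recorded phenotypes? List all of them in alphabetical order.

I-1 ∈ {X^PX^p, X^pX^p}

P/I-1 ? ·: X^PX^p|X^pX^p
P/I-2 ? ·: X^PY|X^pY
P/II-1 aff I-1×I-2: X^pY
P/II-2 un I-1×I-2: X^PX^P|X^PX^p
P/II-3 un I-1×I-2: X^PX^P|X^PX^p
⇒ P over [I-1,I-2,II-1,II-2,II-3]: 6 consistent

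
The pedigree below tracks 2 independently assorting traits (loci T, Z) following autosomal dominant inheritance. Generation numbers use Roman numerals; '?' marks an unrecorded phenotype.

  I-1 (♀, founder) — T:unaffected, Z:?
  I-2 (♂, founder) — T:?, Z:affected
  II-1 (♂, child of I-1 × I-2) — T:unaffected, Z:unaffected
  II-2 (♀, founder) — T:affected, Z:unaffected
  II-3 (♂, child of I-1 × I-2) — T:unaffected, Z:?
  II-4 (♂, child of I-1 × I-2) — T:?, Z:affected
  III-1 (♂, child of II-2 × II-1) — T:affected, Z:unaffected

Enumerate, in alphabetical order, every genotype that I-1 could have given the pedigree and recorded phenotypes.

T/I-1 un ·: tt
T/I-2 ? ·: tt|Tt
T/II-1 un I-1×I-2: tt
T/II-2 aff ·: Tt|TT
T/II-3 un I-1×I-2: tt
T/II-4 ? I-1×I-2: tt|Tt
T/III-1 aff II-2×II-1: Tt
⇒ T over [I-1,I-2,II-1,II-2,II-3,II-4,III-1]: 6 consistent
Z/I-1 ? ·: zz|Zz
Z/I-2 aff ·: Zz
Z/II-1 un I-1×I-2: zz
Z/II-2 un ·: zz
Z/II-3 ? I-1×I-2: zz|Zz|ZZ
Z/II-4 aff I-1×I-2: Zz|ZZ
Z/III-1 un II-2×II-1: zz
⇒ Z over [I-1,I-2,II-1,II-2,II-3,II-4,III-1]: 8 consistent

I-1 ∈ {tt Zz, tt zz}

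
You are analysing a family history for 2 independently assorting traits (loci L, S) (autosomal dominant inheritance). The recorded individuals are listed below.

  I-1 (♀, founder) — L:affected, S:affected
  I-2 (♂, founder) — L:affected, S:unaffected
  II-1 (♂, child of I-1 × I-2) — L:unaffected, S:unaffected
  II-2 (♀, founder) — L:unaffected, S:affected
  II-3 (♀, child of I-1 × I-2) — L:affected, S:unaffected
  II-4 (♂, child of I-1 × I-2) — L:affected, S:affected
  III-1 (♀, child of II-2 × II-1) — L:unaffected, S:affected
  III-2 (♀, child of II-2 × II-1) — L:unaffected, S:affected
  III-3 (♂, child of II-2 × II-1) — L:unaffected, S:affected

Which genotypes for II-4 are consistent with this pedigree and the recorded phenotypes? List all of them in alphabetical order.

L/I-1 aff ·: Ll
L/I-2 aff ·: Ll
L/II-1 un I-1×I-2: ll
L/II-2 un ·: ll
L/II-3 aff I-1×I-2: Ll|LL
L/II-4 aff I-1×I-2: Ll|LL
L/III-1 un II-2×II-1: ll
L/III-2 un II-2×II-1: ll
L/III-3 un II-2×II-1: ll
⇒ L over [I-1,I-2,II-1,II-2,II-3,II-4,III-1,III-2,III-3]: 4 consistent
S/I-1 aff ·: Ss
S/I-2 un ·: ss
S/II-1 un I-1×I-2: ss
S/II-2 aff ·: Ss|SS
S/II-3 un I-1×I-2: ss
S/II-4 aff I-1×I-2: Ss
S/III-1 aff II-2×II-1: Ss
S/III-2 aff II-2×II-1: Ss
S/III-3 aff II-2×II-1: Ss
⇒ S over [I-1,I-2,II-1,II-2,II-3,II-4,III-1,III-2,III-3]: 2 consistent

II-4 ∈ {LL Ss, Ll Ss}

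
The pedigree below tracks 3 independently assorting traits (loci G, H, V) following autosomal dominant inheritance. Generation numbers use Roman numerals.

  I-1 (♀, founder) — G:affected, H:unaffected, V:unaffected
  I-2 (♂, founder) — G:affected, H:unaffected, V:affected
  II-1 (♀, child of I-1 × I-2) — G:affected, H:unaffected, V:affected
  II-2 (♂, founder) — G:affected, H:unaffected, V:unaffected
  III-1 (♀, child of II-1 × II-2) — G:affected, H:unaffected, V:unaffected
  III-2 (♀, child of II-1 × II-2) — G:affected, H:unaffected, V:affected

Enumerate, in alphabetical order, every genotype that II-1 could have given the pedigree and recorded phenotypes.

II-1 ∈ {GG hh Vv, Gg hh Vv}

G/I-1 aff ·: Gg|GG
G/I-2 aff ·: Gg|GG
G/II-1 aff I-1×I-2: Gg|GG
G/II-2 aff ·: Gg|GG
G/III-1 aff II-1×II-2: Gg|GG
G/III-2 aff II-1×II-2: Gg|GG
⇒ G over [I-1,I-2,II-1,II-2,III-1,III-2]: 44 consistent
H/I-1 un ·: hh
H/I-2 un ·: hh
H/II-1 un I-1×I-2: hh
H/II-2 un ·: hh
H/III-1 un II-1×II-2: hh
H/III-2 un II-1×II-2: hh
⇒ H over [I-1,I-2,II-1,II-2,III-1,III-2]: 1 consistent
V/I-1 un ·: vv
V/I-2 aff ·: Vv|VV
V/II-1 aff I-1×I-2: Vv
V/II-2 un ·: vv
V/III-1 un II-1×II-2: vv
V/III-2 aff II-1×II-2: Vv
⇒ V over [I-1,I-2,II-1,II-2,III-1,III-2]: 2 consistent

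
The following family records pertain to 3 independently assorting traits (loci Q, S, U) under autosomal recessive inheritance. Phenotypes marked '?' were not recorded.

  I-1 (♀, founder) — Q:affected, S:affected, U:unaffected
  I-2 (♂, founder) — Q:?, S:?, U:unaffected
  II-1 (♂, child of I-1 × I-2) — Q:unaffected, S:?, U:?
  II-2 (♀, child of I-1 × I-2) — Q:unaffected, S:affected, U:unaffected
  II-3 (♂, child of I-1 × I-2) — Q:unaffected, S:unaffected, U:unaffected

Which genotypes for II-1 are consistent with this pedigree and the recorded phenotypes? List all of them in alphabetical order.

Q/I-1 aff ·: qq
Q/I-2 ? ·: QQ|Qq
Q/II-1 un I-1×I-2: Qq
Q/II-2 un I-1×I-2: Qq
Q/II-3 un I-1×I-2: Qq
⇒ Q over [I-1,I-2,II-1,II-2,II-3]: 2 consistent
S/I-1 aff ·: ss
S/I-2 ? ·: Ss
S/II-1 ? I-1×I-2: Ss|ss
S/II-2 aff I-1×I-2: ss
S/II-3 un I-1×I-2: Ss
⇒ S over [I-1,I-2,II-1,II-2,II-3]: 2 consistent
U/I-1 un ·: UU|Uu
U/I-2 un ·: UU|Uu
U/II-1 ? I-1×I-2: UU|Uu|uu
U/II-2 un I-1×I-2: UU|Uu
U/II-3 un I-1×I-2: UU|Uu
⇒ U over [I-1,I-2,II-1,II-2,II-3]: 29 consistent

II-1 ∈ {Qq Ss UU, Qq Ss Uu, Qq Ss uu, Qq ss UU, Qq ss Uu, Qq ss uu}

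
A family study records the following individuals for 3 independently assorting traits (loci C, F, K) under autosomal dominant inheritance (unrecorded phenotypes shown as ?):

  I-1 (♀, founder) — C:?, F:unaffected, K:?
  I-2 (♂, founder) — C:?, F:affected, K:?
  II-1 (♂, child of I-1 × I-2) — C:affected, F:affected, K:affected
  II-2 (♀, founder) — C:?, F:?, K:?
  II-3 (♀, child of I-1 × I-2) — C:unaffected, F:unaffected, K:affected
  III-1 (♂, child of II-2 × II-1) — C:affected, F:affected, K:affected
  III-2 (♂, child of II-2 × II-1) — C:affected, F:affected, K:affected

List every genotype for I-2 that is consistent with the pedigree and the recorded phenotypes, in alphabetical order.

C/I-1 ? ·: cc|Cc
C/I-2 ? ·: cc|Cc
C/II-1 aff I-1×I-2: Cc|CC
C/II-2 ? ·: cc|Cc|CC
C/II-3 un I-1×I-2: cc
C/III-1 aff II-2×II-1: Cc|CC
C/III-2 aff II-2×II-1: Cc|CC
⇒ C over [I-1,I-2,II-1,II-2,II-3,III-1,III-2]: 33 consistent
F/I-1 un ·: ff
F/I-2 aff ·: Ff
F/II-1 aff I-1×I-2: Ff
F/II-2 ? ·: ff|Ff|FF
F/II-3 un I-1×I-2: ff
F/III-1 aff II-2×II-1: Ff|FF
F/III-2 aff II-2×II-1: Ff|FF
⇒ F over [I-1,I-2,II-1,II-2,II-3,III-1,III-2]: 9 consistent
K/I-1 ? ·: kk|Kk|KK
K/I-2 ? ·: kk|Kk|KK
K/II-1 aff I-1×I-2: Kk|KK
K/II-2 ? ·: kk|Kk|KK
K/II-3 aff I-1×I-2: Kk|KK
K/III-1 aff II-2×II-1: Kk|KK
K/III-2 aff II-2×II-1: Kk|KK
⇒ K over [I-1,I-2,II-1,II-2,II-3,III-1,III-2]: 132 consistent

I-2 ∈ {Cc Ff KK, Cc Ff Kk, Cc Ff kk, cc Ff KK, cc Ff Kk, cc Ff kk}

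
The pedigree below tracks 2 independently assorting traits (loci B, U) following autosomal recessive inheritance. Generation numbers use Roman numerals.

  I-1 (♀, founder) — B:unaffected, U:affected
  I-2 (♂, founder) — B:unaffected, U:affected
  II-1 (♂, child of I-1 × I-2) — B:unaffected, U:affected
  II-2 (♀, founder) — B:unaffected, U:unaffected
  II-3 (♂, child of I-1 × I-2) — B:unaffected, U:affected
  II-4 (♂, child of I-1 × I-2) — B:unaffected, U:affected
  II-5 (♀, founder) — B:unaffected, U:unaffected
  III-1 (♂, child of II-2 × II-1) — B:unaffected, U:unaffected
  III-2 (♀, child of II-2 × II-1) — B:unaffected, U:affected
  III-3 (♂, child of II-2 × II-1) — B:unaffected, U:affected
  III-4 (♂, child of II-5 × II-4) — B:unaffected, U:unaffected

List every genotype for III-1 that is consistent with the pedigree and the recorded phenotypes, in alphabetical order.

III-1 ∈ {BB Uu, Bb Uu}

B/I-1 un ·: BB|Bb
B/I-2 un ·: BB|Bb
B/II-1 un I-1×I-2: BB|Bb
B/II-2 un ·: BB|Bb
B/II-3 un I-1×I-2: BB|Bb
B/II-4 un I-1×I-2: BB|Bb
B/II-5 un ·: BB|Bb
B/III-1 un II-2×II-1: BB|Bb
B/III-2 un II-2×II-1: BB|Bb
B/III-3 un II-2×II-1: BB|Bb
B/III-4 un II-5×II-4: BB|Bb
⇒ B over [I-1,I-2,II-1,II-2,II-3,II-4,II-5,III-1,III-2,III-3,III-4]: 1077 consistent
U/I-1 aff ·: uu
U/I-2 aff ·: uu
U/II-1 aff I-1×I-2: uu
U/II-2 un ·: Uu
U/II-3 aff I-1×I-2: uu
U/II-4 aff I-1×I-2: uu
U/II-5 un ·: UU|Uu
U/III-1 un II-2×II-1: Uu
U/III-2 aff II-2×II-1: uu
U/III-3 aff II-2×II-1: uu
U/III-4 un II-5×II-4: Uu
⇒ U over [I-1,I-2,II-1,II-2,II-3,II-4,II-5,III-1,III-2,III-3,III-4]: 2 consistent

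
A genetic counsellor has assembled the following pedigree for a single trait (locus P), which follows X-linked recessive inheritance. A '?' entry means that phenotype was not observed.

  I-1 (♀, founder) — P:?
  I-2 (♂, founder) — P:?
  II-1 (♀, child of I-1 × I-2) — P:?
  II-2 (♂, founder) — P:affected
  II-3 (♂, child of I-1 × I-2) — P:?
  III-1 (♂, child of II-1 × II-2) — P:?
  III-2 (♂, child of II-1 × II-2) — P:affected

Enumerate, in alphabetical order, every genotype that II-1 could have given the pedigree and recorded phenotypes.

P/I-1 ? ·: X^PX^P|X^PX^p|X^pX^p
P/I-2 ? ·: X^PY|X^pY
P/II-1 ? I-1×I-2: X^PX^p|X^pX^p
P/II-2 aff ·: X^pY
P/II-3 ? I-1×I-2: X^PY|X^pY
P/III-1 ? II-1×II-2: X^PY|X^pY
P/III-2 aff II-1×II-2: X^pY
⇒ P over [I-1,I-2,II-1,II-2,II-3,III-1,III-2]: 15 consistent

II-1 ∈ {X^PX^p, X^pX^p}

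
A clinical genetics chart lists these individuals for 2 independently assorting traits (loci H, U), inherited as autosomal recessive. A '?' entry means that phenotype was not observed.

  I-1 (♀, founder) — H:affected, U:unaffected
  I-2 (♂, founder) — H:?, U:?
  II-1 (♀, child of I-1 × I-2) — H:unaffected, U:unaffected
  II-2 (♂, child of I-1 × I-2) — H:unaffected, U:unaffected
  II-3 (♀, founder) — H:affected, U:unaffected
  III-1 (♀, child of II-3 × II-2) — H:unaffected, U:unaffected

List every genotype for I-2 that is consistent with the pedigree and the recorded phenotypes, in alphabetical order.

H/I-1 aff ·: hh
H/I-2 ? ·: HH|Hh
H/II-1 un I-1×I-2: Hh
H/II-2 un I-1×I-2: Hh
H/II-3 aff ·: hh
H/III-1 un II-3×II-2: Hh
⇒ H over [I-1,I-2,II-1,II-2,II-3,III-1]: 2 consistent
U/I-1 un ·: UU|Uu
U/I-2 ? ·: UU|Uu|uu
U/II-1 un I-1×I-2: UU|Uu
U/II-2 un I-1×I-2: UU|Uu
U/II-3 un ·: UU|Uu
U/III-1 un II-3×II-2: UU|Uu
⇒ U over [I-1,I-2,II-1,II-2,II-3,III-1]: 53 consistent

I-2 ∈ {HH UU, HH Uu, HH uu, Hh UU, Hh Uu, Hh uu}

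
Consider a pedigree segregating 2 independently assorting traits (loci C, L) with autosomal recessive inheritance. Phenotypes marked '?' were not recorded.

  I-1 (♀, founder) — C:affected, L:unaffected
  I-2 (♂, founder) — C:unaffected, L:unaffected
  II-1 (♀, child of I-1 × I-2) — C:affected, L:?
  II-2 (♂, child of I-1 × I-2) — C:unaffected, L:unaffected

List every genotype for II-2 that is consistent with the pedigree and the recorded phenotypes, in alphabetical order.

II-2 ∈ {Cc LL, Cc Ll}

C/I-1 aff ·: cc
C/I-2 un ·: Cc
C/II-1 aff I-1×I-2: cc
C/II-2 un I-1×I-2: Cc
⇒ C over [I-1,I-2,II-1,II-2]: 1 consistent
L/I-1 un ·: LL|Ll
L/I-2 un ·: LL|Ll
L/II-1 ? I-1×I-2: LL|Ll|ll
L/II-2 un I-1×I-2: LL|Ll
⇒ L over [I-1,I-2,II-1,II-2]: 15 consistent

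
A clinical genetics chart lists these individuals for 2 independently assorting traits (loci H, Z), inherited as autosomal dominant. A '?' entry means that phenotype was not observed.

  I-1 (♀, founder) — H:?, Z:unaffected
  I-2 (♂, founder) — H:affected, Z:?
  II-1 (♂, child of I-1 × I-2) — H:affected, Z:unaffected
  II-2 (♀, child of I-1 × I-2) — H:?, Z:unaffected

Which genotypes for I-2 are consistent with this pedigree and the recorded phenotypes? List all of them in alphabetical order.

I-2 ∈ {HH Zz, HH zz, Hh Zz, Hh zz}

H/I-1 ? ·: hh|Hh|HH
H/I-2 aff ·: Hh|HH
H/II-1 aff I-1×I-2: Hh|HH
H/II-2 ? I-1×I-2: hh|Hh|HH
⇒ H over [I-1,I-2,II-1,II-2]: 18 consistent
Z/I-1 un ·: zz
Z/I-2 ? ·: zz|Zz
Z/II-1 un I-1×I-2: zz
Z/II-2 un I-1×I-2: zz
⇒ Z over [I-1,I-2,II-1,II-2]: 2 consistent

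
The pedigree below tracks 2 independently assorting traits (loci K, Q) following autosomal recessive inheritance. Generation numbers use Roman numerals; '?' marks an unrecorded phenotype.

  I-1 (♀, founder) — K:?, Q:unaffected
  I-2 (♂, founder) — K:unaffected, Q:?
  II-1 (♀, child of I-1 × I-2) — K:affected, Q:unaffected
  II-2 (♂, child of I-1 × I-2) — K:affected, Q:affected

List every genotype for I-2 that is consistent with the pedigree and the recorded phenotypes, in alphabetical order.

K/I-1 ? ·: Kk|kk
K/I-2 un ·: Kk
K/II-1 aff I-1×I-2: kk
K/II-2 aff I-1×I-2: kk
⇒ K over [I-1,I-2,II-1,II-2]: 2 consistent
Q/I-1 un ·: Qq
Q/I-2 ? ·: Qq|qq
Q/II-1 un I-1×I-2: QQ|Qq
Q/II-2 aff I-1×I-2: qq
⇒ Q over [I-1,I-2,II-1,II-2]: 3 consistent

I-2 ∈ {Kk Qq, Kk qq}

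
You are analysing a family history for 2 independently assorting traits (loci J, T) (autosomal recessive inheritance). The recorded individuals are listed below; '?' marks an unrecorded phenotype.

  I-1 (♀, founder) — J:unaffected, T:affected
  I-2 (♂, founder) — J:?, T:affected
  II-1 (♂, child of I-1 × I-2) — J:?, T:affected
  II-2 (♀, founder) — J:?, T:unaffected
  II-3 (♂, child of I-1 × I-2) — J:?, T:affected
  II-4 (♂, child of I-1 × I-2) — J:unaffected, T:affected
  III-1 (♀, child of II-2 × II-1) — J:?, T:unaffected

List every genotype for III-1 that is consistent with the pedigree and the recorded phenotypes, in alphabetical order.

J/I-1 un ·: JJ|Jj
J/I-2 ? ·: JJ|Jj|jj
J/II-1 ? I-1×I-2: JJ|Jj|jj
J/II-2 ? ·: JJ|Jj|jj
J/II-3 ? I-1×I-2: JJ|Jj|jj
J/II-4 un I-1×I-2: JJ|Jj
J/III-1 ? II-2×II-1: JJ|Jj|jj
⇒ J over [I-1,I-2,II-1,II-2,II-3,II-4,III-1]: 211 consistent
T/I-1 aff ·: tt
T/I-2 aff ·: tt
T/II-1 aff I-1×I-2: tt
T/II-2 un ·: TT|Tt
T/II-3 aff I-1×I-2: tt
T/II-4 aff I-1×I-2: tt
T/III-1 un II-2×II-1: Tt
⇒ T over [I-1,I-2,II-1,II-2,II-3,II-4,III-1]: 2 consistent

III-1 ∈ {JJ Tt, Jj Tt, jj Tt}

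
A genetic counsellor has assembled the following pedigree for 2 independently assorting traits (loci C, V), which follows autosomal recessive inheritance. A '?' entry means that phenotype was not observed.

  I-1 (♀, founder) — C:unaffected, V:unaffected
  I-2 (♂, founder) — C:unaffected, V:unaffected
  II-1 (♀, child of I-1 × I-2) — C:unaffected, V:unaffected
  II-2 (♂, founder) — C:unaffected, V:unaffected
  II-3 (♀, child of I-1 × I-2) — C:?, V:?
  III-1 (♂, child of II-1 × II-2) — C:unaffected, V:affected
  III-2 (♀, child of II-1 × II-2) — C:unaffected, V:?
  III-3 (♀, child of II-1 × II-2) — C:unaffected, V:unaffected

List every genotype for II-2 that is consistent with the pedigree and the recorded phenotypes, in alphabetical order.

C/I-1 un ·: CC|Cc
C/I-2 un ·: CC|Cc
C/II-1 un I-1×I-2: CC|Cc
C/II-2 un ·: CC|Cc
C/II-3 ? I-1×I-2: CC|Cc|cc
C/III-1 un II-1×II-2: CC|Cc
C/III-2 un II-1×II-2: CC|Cc
C/III-3 un II-1×II-2: CC|Cc
⇒ C over [I-1,I-2,II-1,II-2,II-3,III-1,III-2,III-3]: 184 consistent
V/I-1 un ·: VV|Vv
V/I-2 un ·: VV|Vv
V/II-1 un I-1×I-2: Vv
V/II-2 un ·: Vv
V/II-3 ? I-1×I-2: VV|Vv|vv
V/III-1 aff II-1×II-2: vv
V/III-2 ? II-1×II-2: VV|Vv|vv
V/III-3 un II-1×II-2: VV|Vv
⇒ V over [I-1,I-2,II-1,II-2,II-3,III-1,III-2,III-3]: 42 consistent

II-2 ∈ {CC Vv, Cc Vv}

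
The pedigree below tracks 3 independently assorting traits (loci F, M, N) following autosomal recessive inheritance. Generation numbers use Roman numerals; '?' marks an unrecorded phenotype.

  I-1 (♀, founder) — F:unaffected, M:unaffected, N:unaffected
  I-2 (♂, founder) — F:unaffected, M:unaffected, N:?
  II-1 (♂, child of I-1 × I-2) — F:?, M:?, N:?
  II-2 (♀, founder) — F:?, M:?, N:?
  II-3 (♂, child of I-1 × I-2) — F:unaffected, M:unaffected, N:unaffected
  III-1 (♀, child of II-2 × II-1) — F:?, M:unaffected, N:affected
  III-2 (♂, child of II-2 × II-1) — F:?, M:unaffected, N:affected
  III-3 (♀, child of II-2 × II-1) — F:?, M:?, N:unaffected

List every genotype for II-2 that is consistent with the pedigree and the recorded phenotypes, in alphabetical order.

II-2 ∈ {FF MM Nn, FF MM nn, FF Mm Nn, FF Mm nn, FF mm Nn, FF mm nn, Ff MM Nn, Ff MM nn, Ff Mm Nn, Ff Mm nn, Ff mm Nn, Ff mm nn, ff MM Nn, ff MM nn, ff Mm Nn, ff Mm nn, ff mm Nn, ff mm nn}

F/I-1 un ·: FF|Ff
F/I-2 un ·: FF|Ff
F/II-1 ? I-1×I-2: FF|Ff|ff
F/II-2 ? ·: FF|Ff|ff
F/II-3 un I-1×I-2: FF|Ff
F/III-1 ? II-2×II-1: FF|Ff|ff
F/III-2 ? II-2×II-1: FF|Ff|ff
F/III-3 ? II-2×II-1: FF|Ff|ff
⇒ F over [I-1,I-2,II-1,II-2,II-3,III-1,III-2,III-3]: 348 consistent
M/I-1 un ·: MM|Mm
M/I-2 un ·: MM|Mm
M/II-1 ? I-1×I-2: MM|Mm|mm
M/II-2 ? ·: MM|Mm|mm
M/II-3 un I-1×I-2: MM|Mm
M/III-1 un II-2×II-1: MM|Mm
M/III-2 un II-2×II-1: MM|Mm
M/III-3 ? II-2×II-1: MM|Mm|mm
⇒ M over [I-1,I-2,II-1,II-2,II-3,III-1,III-2,III-3]: 208 consistent
N/I-1 un ·: NN|Nn
N/I-2 ? ·: NN|Nn|nn
N/II-1 ? I-1×I-2: Nn|nn
N/II-2 ? ·: Nn|nn
N/II-3 un I-1×I-2: NN|Nn
N/III-1 aff II-2×II-1: nn
N/III-2 aff II-2×II-1: nn
N/III-3 un II-2×II-1: NN|Nn
⇒ N over [I-1,I-2,II-1,II-2,II-3,III-1,III-2,III-3]: 27 consistent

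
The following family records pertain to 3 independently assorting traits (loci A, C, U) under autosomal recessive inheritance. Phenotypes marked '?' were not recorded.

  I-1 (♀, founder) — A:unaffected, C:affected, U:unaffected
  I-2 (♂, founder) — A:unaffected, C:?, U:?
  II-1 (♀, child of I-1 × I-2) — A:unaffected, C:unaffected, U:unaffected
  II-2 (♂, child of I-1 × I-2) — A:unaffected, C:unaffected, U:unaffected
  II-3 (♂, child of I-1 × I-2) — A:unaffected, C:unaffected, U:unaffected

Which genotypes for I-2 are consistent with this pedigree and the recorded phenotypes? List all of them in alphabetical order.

I-2 ∈ {AA CC UU, AA CC Uu, AA CC uu, AA Cc UU, AA Cc Uu, AA Cc uu, Aa CC UU, Aa CC Uu, Aa CC uu, Aa Cc UU, Aa Cc Uu, Aa Cc uu}

A/I-1 un ·: AA|Aa
A/I-2 un ·: AA|Aa
A/II-1 un I-1×I-2: AA|Aa
A/II-2 un I-1×I-2: AA|Aa
A/II-3 un I-1×I-2: AA|Aa
⇒ A over [I-1,I-2,II-1,II-2,II-3]: 25 consistent
C/I-1 aff ·: cc
C/I-2 ? ·: CC|Cc
C/II-1 un I-1×I-2: Cc
C/II-2 un I-1×I-2: Cc
C/II-3 un I-1×I-2: Cc
⇒ C over [I-1,I-2,II-1,II-2,II-3]: 2 consistent
U/I-1 un ·: UU|Uu
U/I-2 ? ·: UU|Uu|uu
U/II-1 un I-1×I-2: UU|Uu
U/II-2 un I-1×I-2: UU|Uu
U/II-3 un I-1×I-2: UU|Uu
⇒ U over [I-1,I-2,II-1,II-2,II-3]: 27 consistent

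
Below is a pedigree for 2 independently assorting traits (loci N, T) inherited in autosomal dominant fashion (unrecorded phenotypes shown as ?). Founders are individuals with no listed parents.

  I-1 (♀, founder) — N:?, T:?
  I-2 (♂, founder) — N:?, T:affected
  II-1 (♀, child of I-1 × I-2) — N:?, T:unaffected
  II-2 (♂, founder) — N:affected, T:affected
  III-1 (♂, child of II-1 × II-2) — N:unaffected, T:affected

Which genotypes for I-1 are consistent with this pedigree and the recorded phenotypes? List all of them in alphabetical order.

N/I-1 ? ·: nn|Nn|NN
N/I-2 ? ·: nn|Nn|NN
N/II-1 ? I-1×I-2: nn|Nn
N/II-2 aff ·: Nn
N/III-1 un II-1×II-2: nn
⇒ N over [I-1,I-2,II-1,II-2,III-1]: 11 consistent
T/I-1 ? ·: tt|Tt
T/I-2 aff ·: Tt
T/II-1 un I-1×I-2: tt
T/II-2 aff ·: Tt|TT
T/III-1 aff II-1×II-2: Tt
⇒ T over [I-1,I-2,II-1,II-2,III-1]: 4 consistent

I-1 ∈ {NN Tt, NN tt, Nn Tt, Nn tt, nn Tt, nn tt}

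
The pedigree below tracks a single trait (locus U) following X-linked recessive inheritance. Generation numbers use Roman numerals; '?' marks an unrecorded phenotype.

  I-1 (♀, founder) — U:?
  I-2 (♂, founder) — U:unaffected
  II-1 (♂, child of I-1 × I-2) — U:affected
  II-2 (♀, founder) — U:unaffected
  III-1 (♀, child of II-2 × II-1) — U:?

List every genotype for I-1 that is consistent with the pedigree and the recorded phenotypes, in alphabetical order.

I-1 ∈ {X^UX^u, X^uX^u}

U/I-1 ? ·: X^UX^u|X^uX^u
U/I-2 un ·: X^UY
U/II-1 aff I-1×I-2: X^uY
U/II-2 un ·: X^UX^U|X^UX^u
U/III-1 ? II-2×II-1: X^UX^u|X^uX^u
⇒ U over [I-1,I-2,II-1,II-2,III-1]: 6 consistent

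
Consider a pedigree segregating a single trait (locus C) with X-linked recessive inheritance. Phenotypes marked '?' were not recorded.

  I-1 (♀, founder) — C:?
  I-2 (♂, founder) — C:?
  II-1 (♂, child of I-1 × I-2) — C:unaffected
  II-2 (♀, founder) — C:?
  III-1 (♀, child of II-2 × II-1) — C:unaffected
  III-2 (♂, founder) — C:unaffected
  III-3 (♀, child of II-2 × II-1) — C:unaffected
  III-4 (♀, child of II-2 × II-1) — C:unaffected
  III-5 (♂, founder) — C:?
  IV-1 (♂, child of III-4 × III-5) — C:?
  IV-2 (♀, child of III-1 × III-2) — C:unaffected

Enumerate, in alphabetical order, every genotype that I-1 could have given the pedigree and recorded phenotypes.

I-1 ∈ {X^CX^C, X^CX^c}

C/I-1 ? ·: X^CX^C|X^CX^c
C/I-2 ? ·: X^CY|X^cY
C/II-1 un I-1×I-2: X^CY
C/II-2 ? ·: X^CX^C|X^CX^c|X^cX^c
C/III-1 un II-2×II-1: X^CX^C|X^CX^c
C/III-2 un ·: X^CY
C/III-3 un II-2×II-1: X^CX^C|X^CX^c
C/III-4 un II-2×II-1: X^CX^C|X^CX^c
C/III-5 ? ·: X^CY|X^cY
C/IV-1 ? III-4×III-5: X^CY|X^cY
C/IV-2 un III-1×III-2: X^CX^C|X^CX^c
⇒ C over [I-1,I-2,II-1,II-2,III-1,III-2,III-3,III-4,III-5,IV-1,IV-2]: 184 consistent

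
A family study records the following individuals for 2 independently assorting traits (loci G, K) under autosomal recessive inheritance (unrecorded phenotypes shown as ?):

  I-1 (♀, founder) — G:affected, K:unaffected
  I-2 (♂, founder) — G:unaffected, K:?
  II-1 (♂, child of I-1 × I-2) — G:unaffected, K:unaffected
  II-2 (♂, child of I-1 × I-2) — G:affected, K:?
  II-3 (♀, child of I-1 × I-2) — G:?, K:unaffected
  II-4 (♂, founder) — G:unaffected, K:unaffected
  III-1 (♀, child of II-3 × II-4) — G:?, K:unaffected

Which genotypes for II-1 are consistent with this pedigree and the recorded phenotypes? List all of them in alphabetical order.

G/I-1 aff ·: gg
G/I-2 un ·: Gg
G/II-1 un I-1×I-2: Gg
G/II-2 aff I-1×I-2: gg
G/II-3 ? I-1×I-2: Gg|gg
G/II-4 un ·: GG|Gg
G/III-1 ? II-3×II-4: GG|Gg|gg
⇒ G over [I-1,I-2,II-1,II-2,II-3,II-4,III-1]: 8 consistent
K/I-1 un ·: KK|Kk
K/I-2 ? ·: KK|Kk|kk
K/II-1 un I-1×I-2: KK|Kk
K/II-2 ? I-1×I-2: KK|Kk|kk
K/II-3 un I-1×I-2: KK|Kk
K/II-4 un ·: KK|Kk
K/III-1 un II-3×II-4: KK|Kk
⇒ K over [I-1,I-2,II-1,II-2,II-3,II-4,III-1]: 113 consistent

II-1 ∈ {Gg KK, Gg Kk}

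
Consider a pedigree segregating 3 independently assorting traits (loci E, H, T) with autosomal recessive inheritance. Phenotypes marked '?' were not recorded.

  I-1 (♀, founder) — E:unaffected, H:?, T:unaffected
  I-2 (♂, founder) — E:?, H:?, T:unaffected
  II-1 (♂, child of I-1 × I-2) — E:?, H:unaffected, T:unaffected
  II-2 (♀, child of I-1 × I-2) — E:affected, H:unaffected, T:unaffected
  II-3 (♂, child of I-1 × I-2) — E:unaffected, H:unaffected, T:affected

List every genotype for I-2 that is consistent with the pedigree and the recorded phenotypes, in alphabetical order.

I-2 ∈ {Ee HH Tt, Ee Hh Tt, Ee hh Tt, ee HH Tt, ee Hh Tt, ee hh Tt}

E/I-1 un ·: Ee
E/I-2 ? ·: Ee|ee
E/II-1 ? I-1×I-2: EE|Ee|ee
E/II-2 aff I-1×I-2: ee
E/II-3 un I-1×I-2: EE|Ee
⇒ E over [I-1,I-2,II-1,II-2,II-3]: 8 consistent
H/I-1 ? ·: HH|Hh|hh
H/I-2 ? ·: HH|Hh|hh
H/II-1 un I-1×I-2: HH|Hh
H/II-2 un I-1×I-2: HH|Hh
H/II-3 un I-1×I-2: HH|Hh
⇒ H over [I-1,I-2,II-1,II-2,II-3]: 29 consistent
T/I-1 un ·: Tt
T/I-2 un ·: Tt
T/II-1 un I-1×I-2: TT|Tt
T/II-2 un I-1×I-2: TT|Tt
T/II-3 aff I-1×I-2: tt
⇒ T over [I-1,I-2,II-1,II-2,II-3]: 4 consistent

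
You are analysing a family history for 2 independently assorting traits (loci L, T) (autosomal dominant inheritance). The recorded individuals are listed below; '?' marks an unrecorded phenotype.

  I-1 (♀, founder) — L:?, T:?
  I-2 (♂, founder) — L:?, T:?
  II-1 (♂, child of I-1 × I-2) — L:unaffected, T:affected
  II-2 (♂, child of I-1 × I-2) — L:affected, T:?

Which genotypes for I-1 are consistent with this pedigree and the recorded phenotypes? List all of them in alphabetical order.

L/I-1 ? ·: ll|Ll
L/I-2 ? ·: ll|Ll
L/II-1 un I-1×I-2: ll
L/II-2 aff I-1×I-2: Ll|LL
⇒ L over [I-1,I-2,II-1,II-2]: 4 consistent
T/I-1 ? ·: tt|Tt|TT
T/I-2 ? ·: tt|Tt|TT
T/II-1 aff I-1×I-2: Tt|TT
T/II-2 ? I-1×I-2: tt|Tt|TT
⇒ T over [I-1,I-2,II-1,II-2]: 21 consistent

I-1 ∈ {Ll TT, Ll Tt, Ll tt, ll TT, ll Tt, ll tt}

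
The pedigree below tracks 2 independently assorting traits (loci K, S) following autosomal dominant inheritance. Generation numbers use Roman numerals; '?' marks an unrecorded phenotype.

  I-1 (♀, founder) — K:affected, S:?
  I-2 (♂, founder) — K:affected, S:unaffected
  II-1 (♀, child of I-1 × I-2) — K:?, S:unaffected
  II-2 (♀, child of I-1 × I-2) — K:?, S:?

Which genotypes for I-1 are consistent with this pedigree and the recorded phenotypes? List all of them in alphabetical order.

I-1 ∈ {KK Ss, KK ss, Kk Ss, Kk ss}

K/I-1 aff ·: Kk|KK
K/I-2 aff ·: Kk|KK
K/II-1 ? I-1×I-2: kk|Kk|KK
K/II-2 ? I-1×I-2: kk|Kk|KK
⇒ K over [I-1,I-2,II-1,II-2]: 18 consistent
S/I-1 ? ·: ss|Ss
S/I-2 un ·: ss
S/II-1 un I-1×I-2: ss
S/II-2 ? I-1×I-2: ss|Ss
⇒ S over [I-1,I-2,II-1,II-2]: 3 consistent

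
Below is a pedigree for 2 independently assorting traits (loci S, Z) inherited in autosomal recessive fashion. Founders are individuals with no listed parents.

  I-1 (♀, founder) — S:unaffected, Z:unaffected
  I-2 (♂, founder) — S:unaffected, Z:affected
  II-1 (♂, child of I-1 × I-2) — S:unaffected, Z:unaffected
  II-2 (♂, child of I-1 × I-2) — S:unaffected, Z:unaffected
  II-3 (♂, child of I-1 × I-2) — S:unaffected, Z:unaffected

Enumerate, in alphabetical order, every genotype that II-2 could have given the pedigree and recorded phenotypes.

S/I-1 un ·: SS|Ss
S/I-2 un ·: SS|Ss
S/II-1 un I-1×I-2: SS|Ss
S/II-2 un I-1×I-2: SS|Ss
S/II-3 un I-1×I-2: SS|Ss
⇒ S over [I-1,I-2,II-1,II-2,II-3]: 25 consistent
Z/I-1 un ·: ZZ|Zz
Z/I-2 aff ·: zz
Z/II-1 un I-1×I-2: Zz
Z/II-2 un I-1×I-2: Zz
Z/II-3 un I-1×I-2: Zz
⇒ Z over [I-1,I-2,II-1,II-2,II-3]: 2 consistent

II-2 ∈ {SS Zz, Ss Zz}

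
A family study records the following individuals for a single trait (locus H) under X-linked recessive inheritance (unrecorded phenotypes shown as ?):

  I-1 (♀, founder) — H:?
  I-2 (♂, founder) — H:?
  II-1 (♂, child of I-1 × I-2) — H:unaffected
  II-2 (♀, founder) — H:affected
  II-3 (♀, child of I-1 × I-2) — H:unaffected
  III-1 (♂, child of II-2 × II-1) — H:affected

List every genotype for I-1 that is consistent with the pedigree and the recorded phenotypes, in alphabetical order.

H/I-1 ? ·: X^HX^H|X^HX^h
H/I-2 ? ·: X^HY|X^hY
H/II-1 un I-1×I-2: X^HY
H/II-2 aff ·: X^hX^h
H/II-3 un I-1×I-2: X^HX^H|X^HX^h
H/III-1 aff II-2×II-1: X^hY
⇒ H over [I-1,I-2,II-1,II-2,II-3,III-1]: 5 consistent

I-1 ∈ {X^HX^H, X^HX^h}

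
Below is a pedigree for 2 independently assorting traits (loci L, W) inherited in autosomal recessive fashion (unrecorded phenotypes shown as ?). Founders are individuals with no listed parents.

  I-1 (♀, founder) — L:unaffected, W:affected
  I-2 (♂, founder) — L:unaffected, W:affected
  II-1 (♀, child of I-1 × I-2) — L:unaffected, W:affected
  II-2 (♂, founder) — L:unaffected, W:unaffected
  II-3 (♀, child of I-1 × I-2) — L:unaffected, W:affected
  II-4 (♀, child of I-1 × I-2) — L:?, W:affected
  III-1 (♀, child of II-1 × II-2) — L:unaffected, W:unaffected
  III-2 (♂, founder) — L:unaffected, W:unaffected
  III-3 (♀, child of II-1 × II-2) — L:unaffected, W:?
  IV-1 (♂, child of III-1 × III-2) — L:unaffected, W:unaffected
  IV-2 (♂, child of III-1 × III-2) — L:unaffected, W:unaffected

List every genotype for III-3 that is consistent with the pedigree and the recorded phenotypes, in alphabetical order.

L/I-1 un ·: LL|Ll
L/I-2 un ·: LL|Ll
L/II-1 un I-1×I-2: LL|Ll
L/II-2 un ·: LL|Ll
L/II-3 un I-1×I-2: LL|Ll
L/II-4 ? I-1×I-2: LL|Ll|ll
L/III-1 un II-1×II-2: LL|Ll
L/III-2 un ·: LL|Ll
L/III-3 un II-1×II-2: LL|Ll
L/IV-1 un III-1×III-2: LL|Ll
L/IV-2 un III-1×III-2: LL|Ll
⇒ L over [I-1,I-2,II-1,II-2,II-3,II-4,III-1,III-2,III-3,IV-1,IV-2]: 1193 consistent
W/I-1 aff ·: ww
W/I-2 aff ·: ww
W/II-1 aff I-1×I-2: ww
W/II-2 un ·: WW|Ww
W/II-3 aff I-1×I-2: ww
W/II-4 aff I-1×I-2: ww
W/III-1 un II-1×II-2: Ww
W/III-2 un ·: WW|Ww
W/III-3 ? II-1×II-2: Ww|ww
W/IV-1 un III-1×III-2: WW|Ww
W/IV-2 un III-1×III-2: WW|Ww
⇒ W over [I-1,I-2,II-1,II-2,II-3,II-4,III-1,III-2,III-3,IV-1,IV-2]: 24 consistent

III-3 ∈ {LL Ww, LL ww, Ll Ww, Ll ww}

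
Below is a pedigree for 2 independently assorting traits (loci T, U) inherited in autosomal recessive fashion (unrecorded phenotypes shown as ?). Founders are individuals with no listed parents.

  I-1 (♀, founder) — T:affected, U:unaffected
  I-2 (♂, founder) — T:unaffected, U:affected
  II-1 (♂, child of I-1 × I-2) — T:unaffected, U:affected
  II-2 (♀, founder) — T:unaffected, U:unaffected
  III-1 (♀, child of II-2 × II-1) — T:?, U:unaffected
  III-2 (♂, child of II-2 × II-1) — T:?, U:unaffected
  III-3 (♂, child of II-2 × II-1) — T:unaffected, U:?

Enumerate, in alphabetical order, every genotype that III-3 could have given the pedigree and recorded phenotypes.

T/I-1 aff ·: tt
T/I-2 un ·: TT|Tt
T/II-1 un I-1×I-2: Tt
T/II-2 un ·: TT|Tt
T/III-1 ? II-2×II-1: TT|Tt|tt
T/III-2 ? II-2×II-1: TT|Tt|tt
T/III-3 un II-2×II-1: TT|Tt
⇒ T over [I-1,I-2,II-1,II-2,III-1,III-2,III-3]: 52 consistent
U/I-1 un ·: Uu
U/I-2 aff ·: uu
U/II-1 aff I-1×I-2: uu
U/II-2 un ·: UU|Uu
U/III-1 un II-2×II-1: Uu
U/III-2 un II-2×II-1: Uu
U/III-3 ? II-2×II-1: Uu|uu
⇒ U over [I-1,I-2,II-1,II-2,III-1,III-2,III-3]: 3 consistent

III-3 ∈ {TT Uu, TT uu, Tt Uu, Tt uu}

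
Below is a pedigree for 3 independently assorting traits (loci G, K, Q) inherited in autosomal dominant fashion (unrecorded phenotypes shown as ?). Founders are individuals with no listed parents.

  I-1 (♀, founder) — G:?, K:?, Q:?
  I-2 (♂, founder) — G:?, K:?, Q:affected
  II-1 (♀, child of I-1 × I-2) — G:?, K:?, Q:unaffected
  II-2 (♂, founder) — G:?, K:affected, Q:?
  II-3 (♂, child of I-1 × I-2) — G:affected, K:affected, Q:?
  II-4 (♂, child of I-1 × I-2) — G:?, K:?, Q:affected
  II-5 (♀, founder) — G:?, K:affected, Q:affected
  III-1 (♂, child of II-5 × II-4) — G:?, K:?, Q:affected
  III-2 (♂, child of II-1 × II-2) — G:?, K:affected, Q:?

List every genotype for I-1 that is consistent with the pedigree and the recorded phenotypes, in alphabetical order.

G/I-1 ? ·: gg|Gg|GG
G/I-2 ? ·: gg|Gg|GG
G/II-1 ? I-1×I-2: gg|Gg|GG
G/II-2 ? ·: gg|Gg|GG
G/II-3 aff I-1×I-2: Gg|GG
G/II-4 ? I-1×I-2: gg|Gg|GG
G/II-5 ? ·: gg|Gg|GG
G/III-1 ? II-5×II-4: gg|Gg|GG
G/III-2 ? II-1×II-2: gg|Gg|GG
⇒ G over [I-1,I-2,II-1,II-2,II-3,II-4,II-5,III-1,III-2]: 1290 consistent
K/I-1 ? ·: kk|Kk|KK
K/I-2 ? ·: kk|Kk|KK
K/II-1 ? I-1×I-2: kk|Kk|KK
K/II-2 aff ·: Kk|KK
K/II-3 aff I-1×I-2: Kk|KK
K/II-4 ? I-1×I-2: kk|Kk|KK
K/II-5 aff ·: Kk|KK
K/III-1 ? II-5×II-4: kk|Kk|KK
K/III-2 aff II-1×II-2: Kk|KK
⇒ K over [I-1,I-2,II-1,II-2,II-3,II-4,II-5,III-1,III-2]: 567 consistent
Q/I-1 ? ·: qq|Qq
Q/I-2 aff ·: Qq
Q/II-1 un I-1×I-2: qq
Q/II-2 ? ·: qq|Qq|QQ
Q/II-3 ? I-1×I-2: qq|Qq|QQ
Q/II-4 aff I-1×I-2: Qq|QQ
Q/II-5 aff ·: Qq|QQ
Q/III-1 aff II-5×II-4: Qq|QQ
Q/III-2 ? II-1×II-2: qq|Qq
⇒ Q over [I-1,I-2,II-1,II-2,II-3,II-4,II-5,III-1,III-2]: 116 consistent

I-1 ∈ {GG KK Qq, GG KK qq, GG Kk Qq, GG Kk qq, GG kk Qq, GG kk qq, Gg KK Qq, Gg KK qq, Gg Kk Qq, Gg Kk qq, Gg kk Qq, Gg kk qq, gg KK Qq, gg KK qq, gg Kk Qq, gg Kk qq, gg kk Qq, gg kk qq}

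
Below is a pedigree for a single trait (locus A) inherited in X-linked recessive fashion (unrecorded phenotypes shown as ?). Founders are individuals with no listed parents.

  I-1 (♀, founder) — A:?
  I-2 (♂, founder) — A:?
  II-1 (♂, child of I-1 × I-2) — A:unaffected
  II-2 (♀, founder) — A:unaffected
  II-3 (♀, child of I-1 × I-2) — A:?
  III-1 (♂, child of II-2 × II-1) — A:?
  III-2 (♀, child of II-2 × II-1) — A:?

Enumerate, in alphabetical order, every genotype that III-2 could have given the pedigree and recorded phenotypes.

A/I-1 ? ·: X^AX^A|X^AX^a
A/I-2 ? ·: X^AY|X^aY
A/II-1 un I-1×I-2: X^AY
A/II-2 un ·: X^AX^A|X^AX^a
A/II-3 ? I-1×I-2: X^AX^A|X^AX^a|X^aX^a
A/III-1 ? II-2×II-1: X^AY|X^aY
A/III-2 ? II-2×II-1: X^AX^A|X^AX^a
⇒ A over [I-1,I-2,II-1,II-2,II-3,III-1,III-2]: 30 consistent

III-2 ∈ {X^AX^A, X^AX^a}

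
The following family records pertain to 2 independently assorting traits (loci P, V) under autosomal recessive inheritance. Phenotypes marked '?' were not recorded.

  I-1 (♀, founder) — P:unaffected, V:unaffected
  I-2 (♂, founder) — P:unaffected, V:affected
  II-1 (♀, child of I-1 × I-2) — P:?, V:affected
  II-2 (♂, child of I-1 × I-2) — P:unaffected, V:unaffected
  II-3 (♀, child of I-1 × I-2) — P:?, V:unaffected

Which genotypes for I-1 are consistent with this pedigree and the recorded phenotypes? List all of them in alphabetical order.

P/I-1 un ·: PP|Pp
P/I-2 un ·: PP|Pp
P/II-1 ? I-1×I-2: PP|Pp|pp
P/II-2 un I-1×I-2: PP|Pp
P/II-3 ? I-1×I-2: PP|Pp|pp
⇒ P over [I-1,I-2,II-1,II-2,II-3]: 35 consistent
V/I-1 un ·: Vv
V/I-2 aff ·: vv
V/II-1 aff I-1×I-2: vv
V/II-2 un I-1×I-2: Vv
V/II-3 un I-1×I-2: Vv
⇒ V over [I-1,I-2,II-1,II-2,II-3]: 1 consistent

I-1 ∈ {PP Vv, Pp Vv}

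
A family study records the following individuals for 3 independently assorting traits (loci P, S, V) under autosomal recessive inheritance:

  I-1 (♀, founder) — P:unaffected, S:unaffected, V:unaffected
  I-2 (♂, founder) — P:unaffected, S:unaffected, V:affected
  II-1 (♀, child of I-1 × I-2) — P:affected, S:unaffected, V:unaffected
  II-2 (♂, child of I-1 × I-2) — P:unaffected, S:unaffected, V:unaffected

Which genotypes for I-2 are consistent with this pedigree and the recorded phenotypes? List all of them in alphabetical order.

P/I-1 un ·: Pp
P/I-2 un ·: Pp
P/II-1 aff I-1×I-2: pp
P/II-2 un I-1×I-2: PP|Pp
⇒ P over [I-1,I-2,II-1,II-2]: 2 consistent
S/I-1 un ·: SS|Ss
S/I-2 un ·: SS|Ss
S/II-1 un I-1×I-2: SS|Ss
S/II-2 un I-1×I-2: SS|Ss
⇒ S over [I-1,I-2,II-1,II-2]: 13 consistent
V/I-1 un ·: VV|Vv
V/I-2 aff ·: vv
V/II-1 un I-1×I-2: Vv
V/II-2 un I-1×I-2: Vv
⇒ V over [I-1,I-2,II-1,II-2]: 2 consistent

I-2 ∈ {Pp SS vv, Pp Ss vv}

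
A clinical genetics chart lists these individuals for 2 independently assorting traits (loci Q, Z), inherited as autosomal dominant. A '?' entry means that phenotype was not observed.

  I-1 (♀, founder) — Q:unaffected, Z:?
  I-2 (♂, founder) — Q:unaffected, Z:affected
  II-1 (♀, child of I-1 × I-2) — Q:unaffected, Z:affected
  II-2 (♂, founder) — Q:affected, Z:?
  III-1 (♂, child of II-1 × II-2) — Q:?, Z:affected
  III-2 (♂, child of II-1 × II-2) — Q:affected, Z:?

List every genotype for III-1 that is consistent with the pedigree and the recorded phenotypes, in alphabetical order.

III-1 ∈ {Qq ZZ, Qq Zz, qq ZZ, qq Zz}

Q/I-1 un ·: qq
Q/I-2 un ·: qq
Q/II-1 un I-1×I-2: qq
Q/II-2 aff ·: Qq|QQ
Q/III-1 ? II-1×II-2: qq|Qq
Q/III-2 aff II-1×II-2: Qq
⇒ Q over [I-1,I-2,II-1,II-2,III-1,III-2]: 3 consistent
Z/I-1 ? ·: zz|Zz|ZZ
Z/I-2 aff ·: Zz|ZZ
Z/II-1 aff I-1×I-2: Zz|ZZ
Z/II-2 ? ·: zz|Zz|ZZ
Z/III-1 aff II-1×II-2: Zz|ZZ
Z/III-2 ? II-1×II-2: zz|Zz|ZZ
⇒ Z over [I-1,I-2,II-1,II-2,III-1,III-2]: 84 consistent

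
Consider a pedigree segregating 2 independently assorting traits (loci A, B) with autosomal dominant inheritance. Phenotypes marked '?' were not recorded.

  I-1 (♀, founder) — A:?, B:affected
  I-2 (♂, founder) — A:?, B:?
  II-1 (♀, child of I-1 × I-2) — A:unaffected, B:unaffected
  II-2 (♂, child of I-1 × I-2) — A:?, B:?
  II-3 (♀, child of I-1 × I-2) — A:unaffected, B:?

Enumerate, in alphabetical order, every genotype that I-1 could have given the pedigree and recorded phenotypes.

A/I-1 ? ·: aa|Aa
A/I-2 ? ·: aa|Aa
A/II-1 un I-1×I-2: aa
A/II-2 ? I-1×I-2: aa|Aa|AA
A/II-3 un I-1×I-2: aa
⇒ A over [I-1,I-2,II-1,II-2,II-3]: 8 consistent
B/I-1 aff ·: Bb
B/I-2 ? ·: bb|Bb
B/II-1 un I-1×I-2: bb
B/II-2 ? I-1×I-2: bb|Bb|BB
B/II-3 ? I-1×I-2: bb|Bb|BB
⇒ B over [I-1,I-2,II-1,II-2,II-3]: 13 consistent

I-1 ∈ {Aa Bb, aa Bb}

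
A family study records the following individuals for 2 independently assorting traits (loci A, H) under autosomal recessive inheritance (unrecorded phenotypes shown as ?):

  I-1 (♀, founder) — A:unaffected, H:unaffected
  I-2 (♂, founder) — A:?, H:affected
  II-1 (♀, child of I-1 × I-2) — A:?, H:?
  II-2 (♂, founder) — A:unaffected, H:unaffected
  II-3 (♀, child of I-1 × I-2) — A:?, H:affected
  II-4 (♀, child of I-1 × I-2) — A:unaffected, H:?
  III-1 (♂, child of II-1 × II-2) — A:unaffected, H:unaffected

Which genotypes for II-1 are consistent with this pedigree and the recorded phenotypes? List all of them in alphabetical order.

II-1 ∈ {AA Hh, AA hh, Aa Hh, Aa hh, aa Hh, aa hh}

A/I-1 un ·: AA|Aa
A/I-2 ? ·: AA|Aa|aa
A/II-1 ? I-1×I-2: AA|Aa|aa
A/II-2 un ·: AA|Aa
A/II-3 ? I-1×I-2: AA|Aa|aa
A/II-4 un I-1×I-2: AA|Aa
A/III-1 un II-1×II-2: AA|Aa
⇒ A over [I-1,I-2,II-1,II-2,II-3,II-4,III-1]: 129 consistent
H/I-1 un ·: Hh
H/I-2 aff ·: hh
H/II-1 ? I-1×I-2: Hh|hh
H/II-2 un ·: HH|Hh
H/II-3 aff I-1×I-2: hh
H/II-4 ? I-1×I-2: Hh|hh
H/III-1 un II-1×II-2: HH|Hh
⇒ H over [I-1,I-2,II-1,II-2,II-3,II-4,III-1]: 12 consistent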